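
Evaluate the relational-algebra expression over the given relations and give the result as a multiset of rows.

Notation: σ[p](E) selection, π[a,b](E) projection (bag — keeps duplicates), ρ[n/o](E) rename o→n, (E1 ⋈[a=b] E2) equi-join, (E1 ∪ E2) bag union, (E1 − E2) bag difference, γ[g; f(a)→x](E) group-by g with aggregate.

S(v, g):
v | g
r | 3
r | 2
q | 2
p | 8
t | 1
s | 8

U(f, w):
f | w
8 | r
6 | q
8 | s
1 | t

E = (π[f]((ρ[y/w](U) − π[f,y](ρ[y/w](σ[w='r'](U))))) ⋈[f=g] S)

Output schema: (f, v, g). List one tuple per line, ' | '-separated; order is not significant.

Stepwise |·|:
  U → 4
  ρ[y/w](U) → 4
  U → 4
  σ[w='r'](U) → 1
  ρ[y/w](σ[w='r'](U)) → 1
  π[f,y](ρ[y/w](σ[w='r'](U))) → 1
  (ρ[y/w](U) − π[f,y](ρ[y/w](σ[w='r'](U)))) → 3
  π[f]((ρ[y/w](U) − π[f,y](ρ[y/w](σ[w='r'](U))))) → 3
  S → 6
  (π[f]((ρ[y/w](U) − π[f,y](ρ[y/w](σ[w='r'](U))))) ⋈[f=g] S) → 3

== RESULT ==
f | v | g
1 | t | 1
8 | p | 8
8 | s | 8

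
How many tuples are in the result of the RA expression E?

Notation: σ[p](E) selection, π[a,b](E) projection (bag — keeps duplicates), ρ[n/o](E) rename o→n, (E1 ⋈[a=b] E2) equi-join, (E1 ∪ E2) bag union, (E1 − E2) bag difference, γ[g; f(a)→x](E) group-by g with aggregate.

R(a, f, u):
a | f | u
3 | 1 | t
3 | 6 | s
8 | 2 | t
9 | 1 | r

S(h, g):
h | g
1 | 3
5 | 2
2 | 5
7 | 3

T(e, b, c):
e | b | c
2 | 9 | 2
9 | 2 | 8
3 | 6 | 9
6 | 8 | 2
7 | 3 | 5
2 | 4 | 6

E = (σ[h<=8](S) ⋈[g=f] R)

Stepwise |·|:
  S → 4
  σ[h<=8](S) → 4
  R → 4
  (σ[h<=8](S) ⋈[g=f] R) → 1

|E| = 1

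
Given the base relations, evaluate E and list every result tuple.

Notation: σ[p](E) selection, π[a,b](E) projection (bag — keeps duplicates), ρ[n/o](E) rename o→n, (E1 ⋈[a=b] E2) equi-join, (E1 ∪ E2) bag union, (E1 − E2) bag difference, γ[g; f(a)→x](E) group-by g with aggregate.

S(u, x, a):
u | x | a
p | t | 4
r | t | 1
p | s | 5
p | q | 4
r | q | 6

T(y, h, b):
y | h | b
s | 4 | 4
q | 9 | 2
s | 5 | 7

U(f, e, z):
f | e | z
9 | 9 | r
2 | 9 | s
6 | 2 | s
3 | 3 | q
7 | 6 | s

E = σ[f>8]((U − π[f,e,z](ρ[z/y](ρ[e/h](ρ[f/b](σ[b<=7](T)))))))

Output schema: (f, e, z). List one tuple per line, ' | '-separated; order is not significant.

Per-node cardinality:
  U → 5
  T → 3
  σ[b<=7](T) → 3
  ρ[f/b](σ[b<=7](T)) → 3
  ρ[e/h](ρ[f/b](σ[b<=7](T))) → 3
  ρ[z/y](ρ[e/h](ρ[f/b](σ[b<=7](T)))) → 3
  π[f,e,z](ρ[z/y](ρ[e/h](ρ[f/b](σ[b<=7](T))))) → 3
  (U − π[f,e,z](ρ[z/y](ρ[e/h](ρ[f/b](σ[b<=7](T)))))) → 5
  σ[f>8]((U − π[f,e,z](ρ[z/y](ρ[e/h](ρ[f/b](σ[b<=7](T))))))) → 1

== RESULT ==
f | e | z
9 | 9 | r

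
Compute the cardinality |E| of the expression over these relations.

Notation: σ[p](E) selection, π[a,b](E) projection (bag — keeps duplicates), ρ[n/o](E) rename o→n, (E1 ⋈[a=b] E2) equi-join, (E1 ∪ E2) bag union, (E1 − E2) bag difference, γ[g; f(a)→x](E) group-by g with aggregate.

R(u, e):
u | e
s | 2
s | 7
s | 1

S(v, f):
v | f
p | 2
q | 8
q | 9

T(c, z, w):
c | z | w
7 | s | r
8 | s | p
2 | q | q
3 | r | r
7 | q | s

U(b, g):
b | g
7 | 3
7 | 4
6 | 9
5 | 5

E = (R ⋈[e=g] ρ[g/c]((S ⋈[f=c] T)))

Subexpression sizes:
  R → 3
  S → 3
  T → 5
  (S ⋈[f=c] T) → 2
  ρ[g/c]((S ⋈[f=c] T)) → 2
  (R ⋈[e=g] ρ[g/c]((S ⋈[f=c] T))) → 1

|E| = 1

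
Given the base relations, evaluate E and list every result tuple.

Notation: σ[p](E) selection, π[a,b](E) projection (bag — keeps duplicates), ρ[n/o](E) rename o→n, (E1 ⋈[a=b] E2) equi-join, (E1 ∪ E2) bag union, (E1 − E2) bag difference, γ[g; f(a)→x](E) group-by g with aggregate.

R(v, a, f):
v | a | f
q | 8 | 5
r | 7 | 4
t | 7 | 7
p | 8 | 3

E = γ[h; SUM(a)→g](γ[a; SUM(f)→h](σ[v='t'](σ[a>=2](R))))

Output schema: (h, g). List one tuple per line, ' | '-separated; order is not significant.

Subexpression sizes:
  R → 4
  σ[a>=2](R) → 4
  σ[v='t'](σ[a>=2](R)) → 1
  γ[a; SUM(f)→h](σ[v='t'](σ[a>=2](R))) → 1
  γ[h; SUM(a)→g](γ[a; SUM(f)→h](σ[v='t'](σ[a>=2](R)))) → 1

== RESULT ==
h | g
7 | 7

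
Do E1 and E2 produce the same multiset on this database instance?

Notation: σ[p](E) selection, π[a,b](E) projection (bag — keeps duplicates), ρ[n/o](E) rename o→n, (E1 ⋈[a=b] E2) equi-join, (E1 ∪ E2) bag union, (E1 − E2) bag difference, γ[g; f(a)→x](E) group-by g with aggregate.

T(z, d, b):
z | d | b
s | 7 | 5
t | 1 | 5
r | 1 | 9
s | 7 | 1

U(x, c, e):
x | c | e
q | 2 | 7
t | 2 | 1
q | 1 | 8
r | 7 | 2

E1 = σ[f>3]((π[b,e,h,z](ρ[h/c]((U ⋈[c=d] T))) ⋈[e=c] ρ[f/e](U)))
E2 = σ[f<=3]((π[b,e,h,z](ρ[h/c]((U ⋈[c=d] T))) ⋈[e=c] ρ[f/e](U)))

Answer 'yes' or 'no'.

E1 stepwise |·|:
  U → 4
  T → 4
  (U ⋈[c=d] T) → 4
  ρ[h/c]((U ⋈[c=d] T)) → 4
  π[b,e,h,z](ρ[h/c]((U ⋈[c=d] T))) → 4
  U → 4
  ρ[f/e](U) → 4
  (π[b,e,h,z](ρ[h/c]((U ⋈[c=d] T))) ⋈[e=c] ρ[f/e](U)) → 4
  σ[f>3]((π[b,e,h,z](ρ[h/c]((U ⋈[c=d] T))) ⋈[e=c] ρ[f/e](U))) → 2
E2 stepwise |·|:
  U → 4
  T → 4
  (U ⋈[c=d] T) → 4
  ρ[h/c]((U ⋈[c=d] T)) → 4
  π[b,e,h,z](ρ[h/c]((U ⋈[c=d] T))) → 4
  U → 4
  ρ[f/e](U) → 4
  (π[b,e,h,z](ρ[h/c]((U ⋈[c=d] T))) ⋈[e=c] ρ[f/e](U)) → 4
  σ[f<=3]((π[b,e,h,z](ρ[h/c]((U ⋈[c=d] T))) ⋈[e=c] ρ[f/e](U))) → 2

E1 result:
b | e | h | z | x | c | f
1 | 2 | 7 | s | q | 2 | 7
5 | 2 | 7 | s | q | 2 | 7
E2 result:
b | e | h | z | x | c | f
1 | 2 | 7 | s | t | 2 | 1
5 | 2 | 7 | s | t | 2 | 1
Witness: (5, 2, 7, 's', 'q', 2, 7) appears 1× in E1 but 0× in E2.

no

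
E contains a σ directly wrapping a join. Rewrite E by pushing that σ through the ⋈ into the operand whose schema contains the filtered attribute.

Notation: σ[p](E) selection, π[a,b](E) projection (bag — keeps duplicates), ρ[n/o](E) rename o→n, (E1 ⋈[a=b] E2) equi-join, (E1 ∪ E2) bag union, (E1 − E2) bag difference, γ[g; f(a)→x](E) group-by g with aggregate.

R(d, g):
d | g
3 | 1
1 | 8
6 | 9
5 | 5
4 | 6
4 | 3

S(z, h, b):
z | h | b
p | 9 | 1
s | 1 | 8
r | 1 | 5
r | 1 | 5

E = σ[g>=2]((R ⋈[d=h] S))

σ filters on g, owned by the left side.
E' = (σ[g>=2](R) ⋈[d=h] S)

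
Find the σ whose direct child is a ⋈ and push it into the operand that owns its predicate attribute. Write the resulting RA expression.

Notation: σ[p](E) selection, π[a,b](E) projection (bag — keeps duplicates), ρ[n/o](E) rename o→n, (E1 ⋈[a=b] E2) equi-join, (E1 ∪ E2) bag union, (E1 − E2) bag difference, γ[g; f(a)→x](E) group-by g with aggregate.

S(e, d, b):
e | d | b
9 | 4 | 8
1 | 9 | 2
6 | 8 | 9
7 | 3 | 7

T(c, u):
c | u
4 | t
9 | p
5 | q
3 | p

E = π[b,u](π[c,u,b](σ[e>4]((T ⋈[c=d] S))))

σ filters on e, owned by the right side.
E' = π[b,u](π[c,u,b]((T ⋈[c=d] σ[e>4](S))))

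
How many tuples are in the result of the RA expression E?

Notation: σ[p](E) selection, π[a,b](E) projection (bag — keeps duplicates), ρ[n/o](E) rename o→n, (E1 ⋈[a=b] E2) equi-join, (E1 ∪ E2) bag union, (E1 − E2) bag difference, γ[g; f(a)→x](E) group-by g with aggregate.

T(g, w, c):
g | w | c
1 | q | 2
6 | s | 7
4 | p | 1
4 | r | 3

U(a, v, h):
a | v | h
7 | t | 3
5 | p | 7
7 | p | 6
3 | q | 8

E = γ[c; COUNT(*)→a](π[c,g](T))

Row counts bottom-up:
  T → 4
  π[c,g](T) → 4
  γ[c; COUNT(*)→a](π[c,g](T)) → 4

|E| = 4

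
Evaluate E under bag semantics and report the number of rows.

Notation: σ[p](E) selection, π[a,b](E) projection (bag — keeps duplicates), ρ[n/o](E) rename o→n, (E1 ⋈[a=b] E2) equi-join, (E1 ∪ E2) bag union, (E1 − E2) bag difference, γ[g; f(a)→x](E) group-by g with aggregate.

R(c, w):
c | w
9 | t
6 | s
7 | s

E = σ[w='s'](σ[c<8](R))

Per-node cardinality:
  R → 3
  σ[c<8](R) → 2
  σ[w='s'](σ[c<8](R)) → 2

|E| = 2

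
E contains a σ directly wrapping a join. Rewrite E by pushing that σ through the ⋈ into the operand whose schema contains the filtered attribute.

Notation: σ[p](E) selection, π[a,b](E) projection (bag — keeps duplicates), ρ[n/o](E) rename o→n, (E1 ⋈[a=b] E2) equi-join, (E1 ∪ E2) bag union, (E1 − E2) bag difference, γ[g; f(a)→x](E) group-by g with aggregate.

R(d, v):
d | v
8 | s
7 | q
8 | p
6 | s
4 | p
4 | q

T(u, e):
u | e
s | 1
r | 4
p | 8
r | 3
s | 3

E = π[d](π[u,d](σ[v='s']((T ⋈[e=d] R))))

σ filters on v, owned by the right side.
E' = π[d](π[u,d]((T ⋈[e=d] σ[v='s'](R))))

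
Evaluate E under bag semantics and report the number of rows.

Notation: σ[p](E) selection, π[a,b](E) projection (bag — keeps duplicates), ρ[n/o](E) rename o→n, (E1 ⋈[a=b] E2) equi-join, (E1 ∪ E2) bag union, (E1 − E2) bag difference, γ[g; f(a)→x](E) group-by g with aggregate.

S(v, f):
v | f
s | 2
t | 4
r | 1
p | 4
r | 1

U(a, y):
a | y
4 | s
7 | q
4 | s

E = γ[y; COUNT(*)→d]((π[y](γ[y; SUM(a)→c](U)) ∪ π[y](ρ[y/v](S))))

Row counts bottom-up:
  U → 3
  γ[y; SUM(a)→c](U) → 2
  π[y](γ[y; SUM(a)→c](U)) → 2
  S → 5
  ρ[y/v](S) → 5
  π[y](ρ[y/v](S)) → 5
  (π[y](γ[y; SUM(a)→c](U)) ∪ π[y](ρ[y/v](S))) → 7
  γ[y; COUNT(*)→d]((π[y](γ[y; SUM(a)→c](U)) ∪ π[y](ρ[y/v](S)))) → 5

|E| = 5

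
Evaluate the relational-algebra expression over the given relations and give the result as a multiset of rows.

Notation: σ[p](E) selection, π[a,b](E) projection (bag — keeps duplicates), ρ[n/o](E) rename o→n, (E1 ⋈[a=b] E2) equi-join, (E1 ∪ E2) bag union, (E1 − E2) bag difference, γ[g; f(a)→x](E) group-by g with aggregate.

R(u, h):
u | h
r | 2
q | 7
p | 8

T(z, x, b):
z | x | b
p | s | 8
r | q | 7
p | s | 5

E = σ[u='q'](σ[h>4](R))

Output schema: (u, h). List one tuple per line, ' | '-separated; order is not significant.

Stepwise |·|:
  R → 3
  σ[h>4](R) → 2
  σ[u='q'](σ[h>4](R)) → 1

== RESULT ==
u | h
q | 7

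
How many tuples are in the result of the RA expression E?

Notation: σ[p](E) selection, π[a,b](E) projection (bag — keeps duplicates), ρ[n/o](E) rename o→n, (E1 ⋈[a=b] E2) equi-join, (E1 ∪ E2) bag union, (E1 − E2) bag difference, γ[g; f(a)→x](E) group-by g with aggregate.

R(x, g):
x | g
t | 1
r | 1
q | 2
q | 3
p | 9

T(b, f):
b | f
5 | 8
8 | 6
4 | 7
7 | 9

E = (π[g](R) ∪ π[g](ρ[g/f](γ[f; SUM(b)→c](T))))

Subexpression sizes:
  R → 5
  π[g](R) → 5
  T → 4
  γ[f; SUM(b)→c](T) → 4
  ρ[g/f](γ[f; SUM(b)→c](T)) → 4
  π[g](ρ[g/f](γ[f; SUM(b)→c](T))) → 4
  (π[g](R) ∪ π[g](ρ[g/f](γ[f; SUM(b)→c](T)))) → 9

|E| = 9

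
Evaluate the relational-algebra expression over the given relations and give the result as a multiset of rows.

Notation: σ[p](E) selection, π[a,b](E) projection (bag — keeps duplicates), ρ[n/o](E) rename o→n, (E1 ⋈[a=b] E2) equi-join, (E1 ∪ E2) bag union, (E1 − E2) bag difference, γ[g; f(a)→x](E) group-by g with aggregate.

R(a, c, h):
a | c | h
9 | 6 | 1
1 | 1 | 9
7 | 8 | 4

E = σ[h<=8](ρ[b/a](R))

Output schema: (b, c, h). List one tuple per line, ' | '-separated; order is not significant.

Row counts bottom-up:
  R → 3
  ρ[b/a](R) → 3
  σ[h<=8](ρ[b/a](R)) → 2

== RESULT ==
b | c | h
7 | 8 | 4
9 | 6 | 1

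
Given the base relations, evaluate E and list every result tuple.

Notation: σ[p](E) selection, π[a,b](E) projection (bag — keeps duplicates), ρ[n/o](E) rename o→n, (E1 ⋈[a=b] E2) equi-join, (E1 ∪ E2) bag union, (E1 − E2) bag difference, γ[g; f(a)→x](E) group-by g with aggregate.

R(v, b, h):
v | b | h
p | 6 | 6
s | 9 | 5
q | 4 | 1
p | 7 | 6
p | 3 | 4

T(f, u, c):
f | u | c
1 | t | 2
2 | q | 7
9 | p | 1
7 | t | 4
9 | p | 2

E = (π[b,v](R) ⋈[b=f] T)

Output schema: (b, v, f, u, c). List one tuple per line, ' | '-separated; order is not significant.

Subexpression sizes:
  R → 5
  π[b,v](R) → 5
  T → 5
  (π[b,v](R) ⋈[b=f] T) → 3

== RESULT ==
b | v | f | u | c
7 | p | 7 | t | 4
9 | s | 9 | p | 1
9 | s | 9 | p | 2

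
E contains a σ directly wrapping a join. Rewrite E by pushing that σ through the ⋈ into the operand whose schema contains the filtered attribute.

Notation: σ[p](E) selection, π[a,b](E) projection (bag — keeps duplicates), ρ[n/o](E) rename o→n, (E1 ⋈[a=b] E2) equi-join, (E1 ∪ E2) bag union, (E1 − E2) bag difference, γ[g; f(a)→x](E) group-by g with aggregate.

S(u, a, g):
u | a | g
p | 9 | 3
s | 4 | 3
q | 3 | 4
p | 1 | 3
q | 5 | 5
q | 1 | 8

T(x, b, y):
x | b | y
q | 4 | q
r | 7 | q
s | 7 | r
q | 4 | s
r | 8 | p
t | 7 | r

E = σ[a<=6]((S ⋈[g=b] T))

σ filters on a, owned by the left side.
E' = (σ[a<=6](S) ⋈[g=b] T)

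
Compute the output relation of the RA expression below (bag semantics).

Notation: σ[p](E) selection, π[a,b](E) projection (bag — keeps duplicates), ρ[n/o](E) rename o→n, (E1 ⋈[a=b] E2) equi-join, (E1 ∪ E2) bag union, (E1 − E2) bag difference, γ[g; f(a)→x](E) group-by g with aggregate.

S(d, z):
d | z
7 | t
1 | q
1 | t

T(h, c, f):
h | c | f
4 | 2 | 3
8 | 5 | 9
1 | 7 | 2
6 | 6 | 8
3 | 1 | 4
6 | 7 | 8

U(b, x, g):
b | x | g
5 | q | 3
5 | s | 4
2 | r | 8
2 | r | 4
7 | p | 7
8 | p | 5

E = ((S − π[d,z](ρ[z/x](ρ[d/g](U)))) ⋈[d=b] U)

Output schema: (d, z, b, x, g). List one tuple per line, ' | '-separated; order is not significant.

Per-node cardinality:
  S → 3
  U → 6
  ρ[d/g](U) → 6
  ρ[z/x](ρ[d/g](U)) → 6
  π[d,z](ρ[z/x](ρ[d/g](U))) → 6
  (S − π[d,z](ρ[z/x](ρ[d/g](U)))) → 3
  U → 6
  ((S − π[d,z](ρ[z/x](ρ[d/g](U)))) ⋈[d=b] U) → 1

== RESULT ==
d | z | b | x | g
7 | t | 7 | p | 7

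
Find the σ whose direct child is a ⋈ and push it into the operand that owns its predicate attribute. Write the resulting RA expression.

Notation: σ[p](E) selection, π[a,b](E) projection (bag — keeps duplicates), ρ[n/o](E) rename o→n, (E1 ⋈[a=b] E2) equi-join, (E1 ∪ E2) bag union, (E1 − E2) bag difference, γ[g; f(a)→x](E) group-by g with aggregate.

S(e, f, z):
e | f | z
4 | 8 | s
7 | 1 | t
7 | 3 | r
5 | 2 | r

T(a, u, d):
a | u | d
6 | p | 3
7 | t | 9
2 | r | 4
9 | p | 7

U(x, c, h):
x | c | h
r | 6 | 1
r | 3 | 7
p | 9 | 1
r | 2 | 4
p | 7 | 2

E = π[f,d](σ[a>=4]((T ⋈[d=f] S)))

σ filters on a, owned by the left side.
E' = π[f,d]((σ[a>=4](T) ⋈[d=f] S))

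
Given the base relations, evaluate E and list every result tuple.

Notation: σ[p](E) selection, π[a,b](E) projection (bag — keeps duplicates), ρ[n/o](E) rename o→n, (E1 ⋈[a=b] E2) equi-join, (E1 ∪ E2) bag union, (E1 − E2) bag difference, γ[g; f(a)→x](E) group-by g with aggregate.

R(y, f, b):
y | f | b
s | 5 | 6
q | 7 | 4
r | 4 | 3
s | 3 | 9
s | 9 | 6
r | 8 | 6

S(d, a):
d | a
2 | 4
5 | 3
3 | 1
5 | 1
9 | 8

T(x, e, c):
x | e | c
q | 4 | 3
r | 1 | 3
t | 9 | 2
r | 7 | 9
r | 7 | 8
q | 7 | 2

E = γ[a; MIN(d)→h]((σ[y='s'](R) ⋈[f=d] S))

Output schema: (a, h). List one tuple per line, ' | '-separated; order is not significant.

Per-node cardinality:
  R → 6
  σ[y='s'](R) → 3
  S → 5
  (σ[y='s'](R) ⋈[f=d] S) → 4
  γ[a; MIN(d)→h]((σ[y='s'](R) ⋈[f=d] S)) → 3

== RESULT ==
a | h
1 | 3
3 | 5
8 | 9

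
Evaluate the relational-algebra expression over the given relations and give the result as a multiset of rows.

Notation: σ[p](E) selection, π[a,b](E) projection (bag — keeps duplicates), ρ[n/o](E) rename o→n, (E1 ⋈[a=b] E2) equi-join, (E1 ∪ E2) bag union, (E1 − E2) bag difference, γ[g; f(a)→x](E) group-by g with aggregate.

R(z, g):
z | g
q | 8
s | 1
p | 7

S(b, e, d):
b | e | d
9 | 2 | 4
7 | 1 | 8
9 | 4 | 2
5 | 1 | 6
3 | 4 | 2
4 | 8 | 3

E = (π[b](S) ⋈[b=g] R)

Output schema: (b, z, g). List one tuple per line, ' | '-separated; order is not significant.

Subexpression sizes:
  S → 6
  π[b](S) → 6
  R → 3
  (π[b](S) ⋈[b=g] R) → 1

== RESULT ==
b | z | g
7 | p | 7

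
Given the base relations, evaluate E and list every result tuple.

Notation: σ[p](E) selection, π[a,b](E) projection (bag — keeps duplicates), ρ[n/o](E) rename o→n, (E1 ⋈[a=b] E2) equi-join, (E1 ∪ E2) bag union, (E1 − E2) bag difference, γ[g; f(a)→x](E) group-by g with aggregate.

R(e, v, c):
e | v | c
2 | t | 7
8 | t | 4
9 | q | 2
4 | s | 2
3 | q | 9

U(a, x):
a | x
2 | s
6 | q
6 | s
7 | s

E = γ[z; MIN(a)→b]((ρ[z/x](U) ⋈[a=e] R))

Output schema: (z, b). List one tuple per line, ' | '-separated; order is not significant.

Per-node cardinality:
  U → 4
  ρ[z/x](U) → 4
  R → 5
  (ρ[z/x](U) ⋈[a=e] R) → 1
  γ[z; MIN(a)→b]((ρ[z/x](U) ⋈[a=e] R)) → 1

== RESULT ==
z | b
s | 2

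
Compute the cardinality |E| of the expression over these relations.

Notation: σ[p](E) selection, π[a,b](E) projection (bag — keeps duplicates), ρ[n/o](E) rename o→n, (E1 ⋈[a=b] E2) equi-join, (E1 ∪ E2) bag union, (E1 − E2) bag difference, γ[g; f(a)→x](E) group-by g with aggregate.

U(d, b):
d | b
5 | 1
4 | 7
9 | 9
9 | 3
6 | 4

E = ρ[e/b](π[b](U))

Subexpression sizes:
  U → 5
  π[b](U) → 5
  ρ[e/b](π[b](U)) → 5

|E| = 5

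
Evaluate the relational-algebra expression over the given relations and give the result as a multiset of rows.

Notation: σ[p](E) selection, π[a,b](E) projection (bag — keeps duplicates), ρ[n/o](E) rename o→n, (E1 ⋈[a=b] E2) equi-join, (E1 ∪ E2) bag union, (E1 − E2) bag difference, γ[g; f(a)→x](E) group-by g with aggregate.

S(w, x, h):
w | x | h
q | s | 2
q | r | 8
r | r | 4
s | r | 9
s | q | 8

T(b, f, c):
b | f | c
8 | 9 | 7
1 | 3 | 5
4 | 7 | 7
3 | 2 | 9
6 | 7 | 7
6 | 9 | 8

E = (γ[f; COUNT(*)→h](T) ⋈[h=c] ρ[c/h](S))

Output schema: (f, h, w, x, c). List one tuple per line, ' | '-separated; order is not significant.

Stepwise |·|:
  T → 6
  γ[f; COUNT(*)→h](T) → 4
  S → 5
  ρ[c/h](S) → 5
  (γ[f; COUNT(*)→h](T) ⋈[h=c] ρ[c/h](S)) → 2

== RESULT ==
f | h | w | x | c
7 | 2 | q | s | 2
9 | 2 | q | s | 2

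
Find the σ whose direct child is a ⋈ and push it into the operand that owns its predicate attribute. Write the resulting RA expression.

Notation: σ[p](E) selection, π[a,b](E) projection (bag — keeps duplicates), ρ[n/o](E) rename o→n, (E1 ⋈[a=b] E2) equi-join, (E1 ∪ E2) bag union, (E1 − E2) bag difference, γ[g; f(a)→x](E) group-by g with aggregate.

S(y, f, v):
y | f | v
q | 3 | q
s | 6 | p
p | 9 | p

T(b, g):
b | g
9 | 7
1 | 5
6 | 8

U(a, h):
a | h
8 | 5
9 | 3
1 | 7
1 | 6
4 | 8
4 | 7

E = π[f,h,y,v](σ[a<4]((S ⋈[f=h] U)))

σ filters on a, owned by the right side.
E' = π[f,h,y,v]((S ⋈[f=h] σ[a<4](U)))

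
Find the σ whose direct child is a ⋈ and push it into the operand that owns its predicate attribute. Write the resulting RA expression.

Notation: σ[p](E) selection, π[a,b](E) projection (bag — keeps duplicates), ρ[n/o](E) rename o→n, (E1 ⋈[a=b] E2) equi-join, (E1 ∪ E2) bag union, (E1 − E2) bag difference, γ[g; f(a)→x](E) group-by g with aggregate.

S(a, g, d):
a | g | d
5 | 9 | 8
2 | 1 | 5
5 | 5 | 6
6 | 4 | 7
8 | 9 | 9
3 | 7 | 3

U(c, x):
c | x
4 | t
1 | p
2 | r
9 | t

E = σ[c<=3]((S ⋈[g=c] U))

σ filters on c, owned by the right side.
E' = (S ⋈[g=c] σ[c<=3](U))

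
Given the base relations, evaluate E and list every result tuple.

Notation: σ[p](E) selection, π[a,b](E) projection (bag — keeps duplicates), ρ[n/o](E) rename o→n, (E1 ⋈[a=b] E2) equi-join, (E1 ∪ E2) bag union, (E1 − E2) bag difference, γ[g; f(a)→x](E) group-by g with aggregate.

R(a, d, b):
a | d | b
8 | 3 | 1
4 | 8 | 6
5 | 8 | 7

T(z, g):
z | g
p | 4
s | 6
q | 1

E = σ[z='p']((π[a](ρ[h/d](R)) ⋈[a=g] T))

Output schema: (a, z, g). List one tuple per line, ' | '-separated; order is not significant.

Subexpression sizes:
  R → 3
  ρ[h/d](R) → 3
  π[a](ρ[h/d](R)) → 3
  T → 3
  (π[a](ρ[h/d](R)) ⋈[a=g] T) → 1
  σ[z='p']((π[a](ρ[h/d](R)) ⋈[a=g] T)) → 1

== RESULT ==
a | z | g
4 | p | 4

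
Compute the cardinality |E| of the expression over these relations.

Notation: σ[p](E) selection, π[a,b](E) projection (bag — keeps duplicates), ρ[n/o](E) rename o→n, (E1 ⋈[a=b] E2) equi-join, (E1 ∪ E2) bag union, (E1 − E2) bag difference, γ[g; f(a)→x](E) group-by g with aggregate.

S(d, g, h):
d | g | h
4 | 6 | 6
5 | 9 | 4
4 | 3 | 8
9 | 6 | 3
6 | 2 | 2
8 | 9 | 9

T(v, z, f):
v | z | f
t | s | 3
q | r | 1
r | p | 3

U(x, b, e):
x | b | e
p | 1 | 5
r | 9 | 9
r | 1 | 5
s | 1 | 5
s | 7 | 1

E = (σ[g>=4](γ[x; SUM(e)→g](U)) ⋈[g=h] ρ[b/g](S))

Row counts bottom-up:
  U → 5
  γ[x; SUM(e)→g](U) → 3
  σ[g>=4](γ[x; SUM(e)→g](U)) → 3
  S → 6
  ρ[b/g](S) → 6
  (σ[g>=4](γ[x; SUM(e)→g](U)) ⋈[g=h] ρ[b/g](S)) → 1

|E| = 1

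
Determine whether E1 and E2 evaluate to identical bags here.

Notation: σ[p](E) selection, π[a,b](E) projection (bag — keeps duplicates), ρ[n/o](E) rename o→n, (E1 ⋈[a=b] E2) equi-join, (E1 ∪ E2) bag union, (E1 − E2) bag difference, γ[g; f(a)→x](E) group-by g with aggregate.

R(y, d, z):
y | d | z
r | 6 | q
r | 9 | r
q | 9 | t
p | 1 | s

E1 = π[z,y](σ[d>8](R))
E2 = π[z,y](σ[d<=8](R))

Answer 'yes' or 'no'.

E1 stepwise |·|:
  R → 4
  σ[d>8](R) → 2
  π[z,y](σ[d>8](R)) → 2
E2 stepwise |·|:
  R → 4
  σ[d<=8](R) → 2
  π[z,y](σ[d<=8](R)) → 2

E1 result:
z | y
r | r
t | q
E2 result:
z | y
q | r
s | p
Witness: ('q', 'r') appears 0× in E1 but 1× in E2.

no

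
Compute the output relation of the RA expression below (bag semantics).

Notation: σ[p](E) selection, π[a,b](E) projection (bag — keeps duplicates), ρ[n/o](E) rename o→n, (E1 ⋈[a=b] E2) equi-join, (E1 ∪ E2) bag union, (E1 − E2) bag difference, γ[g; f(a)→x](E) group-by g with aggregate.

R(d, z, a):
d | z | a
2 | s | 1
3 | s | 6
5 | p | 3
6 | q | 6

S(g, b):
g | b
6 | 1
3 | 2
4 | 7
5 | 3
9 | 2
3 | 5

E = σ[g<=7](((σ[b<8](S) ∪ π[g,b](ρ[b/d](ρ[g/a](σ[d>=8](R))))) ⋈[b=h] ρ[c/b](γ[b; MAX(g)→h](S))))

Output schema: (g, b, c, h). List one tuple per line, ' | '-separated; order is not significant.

Stepwise |·|:
  S → 6
  σ[b<8](S) → 6
  R → 4
  σ[d>=8](R) → 0
  ρ[g/a](σ[d>=8](R)) → 0
  ρ[b/d](ρ[g/a](σ[d>=8](R))) → 0
  π[g,b](ρ[b/d](ρ[g/a](σ[d>=8](R)))) → 0
  (σ[b<8](S) ∪ π[g,b](ρ[b/d](ρ[g/a](σ[d>=8](R))))) → 6
  S → 6
  γ[b; MAX(g)→h](S) → 5
  ρ[c/b](γ[b; MAX(g)→h](S)) → 5
  ((σ[b<8](S) ∪ π[g,b](ρ[b/d](ρ[g/a](σ[d>=8](R))))) ⋈[b=h] ρ[c/b](γ[b; MAX(g)→h](S))) → 2
  σ[g<=7](((σ[b<8](S) ∪ π[g,b](ρ[b/d](ρ[g/a](σ[d>=8](R))))) ⋈[b=h] ρ[c/b](γ[b; MAX(g)→h](S)))) → 2

== RESULT ==
g | b | c | h
3 | 5 | 3 | 5
5 | 3 | 5 | 3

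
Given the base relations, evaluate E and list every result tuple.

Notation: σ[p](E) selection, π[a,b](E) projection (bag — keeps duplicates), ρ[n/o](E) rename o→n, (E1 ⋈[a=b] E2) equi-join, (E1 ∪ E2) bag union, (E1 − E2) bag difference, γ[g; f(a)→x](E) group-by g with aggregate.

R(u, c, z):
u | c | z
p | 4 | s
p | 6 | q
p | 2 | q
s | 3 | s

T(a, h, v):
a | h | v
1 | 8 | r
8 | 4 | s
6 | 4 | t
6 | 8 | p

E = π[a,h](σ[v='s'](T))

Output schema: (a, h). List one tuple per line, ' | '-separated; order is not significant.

Per-node cardinality:
  T → 4
  σ[v='s'](T) → 1
  π[a,h](σ[v='s'](T)) → 1

== RESULT ==
a | h
8 | 4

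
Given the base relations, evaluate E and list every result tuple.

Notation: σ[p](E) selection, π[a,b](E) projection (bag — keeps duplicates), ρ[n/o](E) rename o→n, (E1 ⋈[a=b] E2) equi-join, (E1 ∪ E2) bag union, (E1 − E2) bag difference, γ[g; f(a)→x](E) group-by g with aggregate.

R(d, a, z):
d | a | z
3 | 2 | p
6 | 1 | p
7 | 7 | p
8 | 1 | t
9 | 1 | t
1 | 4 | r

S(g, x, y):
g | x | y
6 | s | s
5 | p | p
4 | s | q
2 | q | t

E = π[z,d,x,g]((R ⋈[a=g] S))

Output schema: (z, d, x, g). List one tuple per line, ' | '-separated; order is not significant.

Subexpression sizes:
  R → 6
  S → 4
  (R ⋈[a=g] S) → 2
  π[z,d,x,g]((R ⋈[a=g] S)) → 2

== RESULT ==
z | d | x | g
p | 3 | q | 2
r | 1 | s | 4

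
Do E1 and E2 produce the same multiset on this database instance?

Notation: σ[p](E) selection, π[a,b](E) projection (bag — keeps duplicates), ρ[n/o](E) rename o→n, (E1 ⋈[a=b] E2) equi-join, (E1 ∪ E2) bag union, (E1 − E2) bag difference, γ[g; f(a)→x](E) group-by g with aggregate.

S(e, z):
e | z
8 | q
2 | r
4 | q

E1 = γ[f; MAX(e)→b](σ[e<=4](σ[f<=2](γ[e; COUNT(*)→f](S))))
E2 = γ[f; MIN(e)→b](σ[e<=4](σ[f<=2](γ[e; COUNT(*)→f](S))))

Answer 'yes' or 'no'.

E1 subexpression sizes:
  S → 3
  γ[e; COUNT(*)→f](S) → 3
  σ[f<=2](γ[e; COUNT(*)→f](S)) → 3
  σ[e<=4](σ[f<=2](γ[e; COUNT(*)→f](S))) → 2
  γ[f; MAX(e)→b](σ[e<=4](σ[f<=2](γ[e; COUNT(*)→f](S)))) → 1
E2 subexpression sizes:
  S → 3
  γ[e; COUNT(*)→f](S) → 3
  σ[f<=2](γ[e; COUNT(*)→f](S)) → 3
  σ[e<=4](σ[f<=2](γ[e; COUNT(*)→f](S))) → 2
  γ[f; MIN(e)→b](σ[e<=4](σ[f<=2](γ[e; COUNT(*)→f](S)))) → 1

E1 result:
f | b
1 | 4
E2 result:
f | b
1 | 2
Witness: (1, 2) appears 0× in E1 but 1× in E2.

no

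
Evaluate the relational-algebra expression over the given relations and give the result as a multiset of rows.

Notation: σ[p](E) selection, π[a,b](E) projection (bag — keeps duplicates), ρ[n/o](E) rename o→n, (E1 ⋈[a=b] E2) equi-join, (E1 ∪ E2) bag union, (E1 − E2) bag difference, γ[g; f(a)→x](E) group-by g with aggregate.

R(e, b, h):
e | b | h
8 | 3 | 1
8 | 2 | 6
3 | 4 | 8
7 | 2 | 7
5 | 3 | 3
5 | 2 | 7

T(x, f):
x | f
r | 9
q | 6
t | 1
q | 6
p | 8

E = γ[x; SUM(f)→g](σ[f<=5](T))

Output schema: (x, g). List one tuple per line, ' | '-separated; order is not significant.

Row counts bottom-up:
  T → 5
  σ[f<=5](T) → 1
  γ[x; SUM(f)→g](σ[f<=5](T)) → 1

== RESULT ==
x | g
t | 1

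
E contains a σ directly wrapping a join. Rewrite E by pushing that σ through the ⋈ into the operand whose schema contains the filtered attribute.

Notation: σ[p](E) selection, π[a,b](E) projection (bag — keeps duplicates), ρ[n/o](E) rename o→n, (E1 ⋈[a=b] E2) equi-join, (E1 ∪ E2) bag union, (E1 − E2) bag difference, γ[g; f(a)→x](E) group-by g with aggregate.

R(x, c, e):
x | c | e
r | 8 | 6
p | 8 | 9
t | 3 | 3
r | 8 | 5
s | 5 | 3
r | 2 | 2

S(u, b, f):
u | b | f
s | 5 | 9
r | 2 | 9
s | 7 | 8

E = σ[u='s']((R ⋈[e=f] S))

σ filters on u, owned by the right side.
E' = (R ⋈[e=f] σ[u='s'](S))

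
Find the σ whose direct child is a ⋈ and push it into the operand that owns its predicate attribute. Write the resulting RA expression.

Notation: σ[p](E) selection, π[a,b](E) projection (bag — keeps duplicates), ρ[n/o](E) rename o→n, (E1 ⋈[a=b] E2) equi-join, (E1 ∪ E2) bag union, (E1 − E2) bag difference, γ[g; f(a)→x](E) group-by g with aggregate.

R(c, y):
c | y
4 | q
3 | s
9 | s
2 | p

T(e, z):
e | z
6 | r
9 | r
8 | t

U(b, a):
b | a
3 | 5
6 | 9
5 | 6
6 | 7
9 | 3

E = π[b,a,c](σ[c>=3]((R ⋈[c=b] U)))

σ filters on c, owned by the left side.
E' = π[b,a,c]((σ[c>=3](R) ⋈[c=b] U))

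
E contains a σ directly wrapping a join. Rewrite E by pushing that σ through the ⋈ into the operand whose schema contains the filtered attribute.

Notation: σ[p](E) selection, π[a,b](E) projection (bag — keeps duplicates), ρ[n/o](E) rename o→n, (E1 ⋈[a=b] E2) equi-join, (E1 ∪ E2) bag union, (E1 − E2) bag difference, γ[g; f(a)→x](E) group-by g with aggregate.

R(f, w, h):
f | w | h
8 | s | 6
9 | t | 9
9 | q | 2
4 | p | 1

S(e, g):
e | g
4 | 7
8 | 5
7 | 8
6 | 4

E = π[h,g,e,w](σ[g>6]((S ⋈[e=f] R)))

σ filters on g, owned by the left side.
E' = π[h,g,e,w]((σ[g>6](S) ⋈[e=f] R))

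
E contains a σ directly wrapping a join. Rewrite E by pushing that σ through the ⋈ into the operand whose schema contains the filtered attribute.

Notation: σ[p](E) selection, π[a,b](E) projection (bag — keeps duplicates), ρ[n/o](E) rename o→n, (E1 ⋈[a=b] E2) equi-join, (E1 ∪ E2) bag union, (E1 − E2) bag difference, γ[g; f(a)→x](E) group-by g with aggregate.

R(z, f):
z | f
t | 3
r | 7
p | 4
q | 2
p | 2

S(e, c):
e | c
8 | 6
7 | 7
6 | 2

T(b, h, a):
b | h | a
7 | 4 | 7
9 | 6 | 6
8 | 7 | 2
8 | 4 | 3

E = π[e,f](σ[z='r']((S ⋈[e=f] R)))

σ filters on z, owned by the right side.
E' = π[e,f]((S ⋈[e=f] σ[z='r'](R)))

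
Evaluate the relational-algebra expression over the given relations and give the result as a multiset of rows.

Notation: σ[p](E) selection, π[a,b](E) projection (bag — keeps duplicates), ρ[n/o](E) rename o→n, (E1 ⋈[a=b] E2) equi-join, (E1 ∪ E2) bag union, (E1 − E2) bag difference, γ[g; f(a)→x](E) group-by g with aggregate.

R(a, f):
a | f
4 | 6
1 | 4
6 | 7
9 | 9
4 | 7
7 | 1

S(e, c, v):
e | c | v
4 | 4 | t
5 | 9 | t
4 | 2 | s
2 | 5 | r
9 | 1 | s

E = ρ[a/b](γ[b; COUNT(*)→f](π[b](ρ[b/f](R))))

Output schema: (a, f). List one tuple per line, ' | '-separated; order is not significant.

Per-node cardinality:
  R → 6
  ρ[b/f](R) → 6
  π[b](ρ[b/f](R)) → 6
  γ[b; COUNT(*)→f](π[b](ρ[b/f](R))) → 5
  ρ[a/b](γ[b; COUNT(*)→f](π[b](ρ[b/f](R)))) → 5

== RESULT ==
a | f
1 | 1
4 | 1
6 | 1
7 | 2
9 | 1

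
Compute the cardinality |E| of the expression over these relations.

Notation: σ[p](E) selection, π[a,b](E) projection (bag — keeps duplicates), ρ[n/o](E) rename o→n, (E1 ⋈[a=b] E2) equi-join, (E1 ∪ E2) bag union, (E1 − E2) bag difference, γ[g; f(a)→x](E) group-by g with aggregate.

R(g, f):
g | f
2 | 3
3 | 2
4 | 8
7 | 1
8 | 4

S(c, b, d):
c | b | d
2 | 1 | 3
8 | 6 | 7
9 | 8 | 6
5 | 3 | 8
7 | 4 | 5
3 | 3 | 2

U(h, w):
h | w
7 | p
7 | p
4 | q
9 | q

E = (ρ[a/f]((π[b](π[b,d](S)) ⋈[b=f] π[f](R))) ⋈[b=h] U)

Subexpression sizes:
  S → 6
  π[b,d](S) → 6
  π[b](π[b,d](S)) → 6
  R → 5
  π[f](R) → 5
  (π[b](π[b,d](S)) ⋈[b=f] π[f](R)) → 5
  ρ[a/f]((π[b](π[b,d](S)) ⋈[b=f] π[f](R))) → 5
  U → 4
  (ρ[a/f]((π[b](π[b,d](S)) ⋈[b=f] π[f](R))) ⋈[b=h] U) → 1

|E| = 1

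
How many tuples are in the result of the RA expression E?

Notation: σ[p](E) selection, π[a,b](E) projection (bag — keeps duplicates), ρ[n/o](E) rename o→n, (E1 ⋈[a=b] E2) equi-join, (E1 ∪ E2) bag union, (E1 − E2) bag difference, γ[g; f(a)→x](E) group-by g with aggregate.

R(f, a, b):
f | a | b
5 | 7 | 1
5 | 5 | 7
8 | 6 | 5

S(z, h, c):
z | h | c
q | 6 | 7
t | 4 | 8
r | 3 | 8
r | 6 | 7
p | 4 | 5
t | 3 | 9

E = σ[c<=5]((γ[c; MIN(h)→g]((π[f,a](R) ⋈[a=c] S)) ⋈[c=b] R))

Stepwise |·|:
  R → 3
  π[f,a](R) → 3
  S → 6
  (π[f,a](R) ⋈[a=c] S) → 3
  γ[c; MIN(h)→g]((π[f,a](R) ⋈[a=c] S)) → 2
  R → 3
  (γ[c; MIN(h)→g]((π[f,a](R) ⋈[a=c] S)) ⋈[c=b] R) → 2
  σ[c<=5]((γ[c; MIN(h)→g]((π[f,a](R) ⋈[a=c] S)) ⋈[c=b] R)) → 1

|E| = 1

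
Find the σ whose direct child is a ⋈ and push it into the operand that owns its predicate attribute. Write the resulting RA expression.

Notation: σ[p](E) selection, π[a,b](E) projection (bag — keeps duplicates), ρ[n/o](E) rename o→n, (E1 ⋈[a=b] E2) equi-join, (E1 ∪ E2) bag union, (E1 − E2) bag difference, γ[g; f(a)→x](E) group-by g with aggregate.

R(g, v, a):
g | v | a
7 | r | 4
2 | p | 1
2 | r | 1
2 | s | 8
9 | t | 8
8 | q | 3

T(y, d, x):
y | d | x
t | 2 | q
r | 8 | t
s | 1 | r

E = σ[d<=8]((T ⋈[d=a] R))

σ filters on d, owned by the left side.
E' = (σ[d<=8](T) ⋈[d=a] R)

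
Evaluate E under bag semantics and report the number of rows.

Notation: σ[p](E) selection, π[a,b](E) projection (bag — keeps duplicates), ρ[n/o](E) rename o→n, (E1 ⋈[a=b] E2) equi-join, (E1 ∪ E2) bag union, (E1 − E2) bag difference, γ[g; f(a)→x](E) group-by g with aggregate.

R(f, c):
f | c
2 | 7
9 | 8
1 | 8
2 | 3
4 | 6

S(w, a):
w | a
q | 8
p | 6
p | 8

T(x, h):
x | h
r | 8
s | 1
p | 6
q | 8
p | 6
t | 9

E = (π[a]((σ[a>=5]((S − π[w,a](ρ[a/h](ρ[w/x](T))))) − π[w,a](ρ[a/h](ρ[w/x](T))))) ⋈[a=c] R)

Subexpression sizes:
  S → 3
  T → 6
  ρ[w/x](T) → 6
  ρ[a/h](ρ[w/x](T)) → 6
  π[w,a](ρ[a/h](ρ[w/x](T))) → 6
  (S − π[w,a](ρ[a/h](ρ[w/x](T)))) → 1
  σ[a>=5]((S − π[w,a](ρ[a/h](ρ[w/x](T))))) → 1
  T → 6
  ρ[w/x](T) → 6
  ρ[a/h](ρ[w/x](T)) → 6
  π[w,a](ρ[a/h](ρ[w/x](T))) → 6
  (σ[a>=5]((S − π[w,a](ρ[a/h](ρ[w/x](T))))) − π[w,a](ρ[a/h](ρ[w/x](T)))) → 1
  π[a]((σ[a>=5]((S − π[w,a](ρ[a/h](ρ[w/x](T))))) − π[w,a](ρ[a/h](ρ[w/x](T))))) → 1
  R → 5
  (π[a]((σ[a>=5]((S − π[w,a](ρ[a/h](ρ[w/x](T))))) − π[w,a](ρ[a/h](ρ[w/x](T))))) ⋈[a=c] R) → 2

|E| = 2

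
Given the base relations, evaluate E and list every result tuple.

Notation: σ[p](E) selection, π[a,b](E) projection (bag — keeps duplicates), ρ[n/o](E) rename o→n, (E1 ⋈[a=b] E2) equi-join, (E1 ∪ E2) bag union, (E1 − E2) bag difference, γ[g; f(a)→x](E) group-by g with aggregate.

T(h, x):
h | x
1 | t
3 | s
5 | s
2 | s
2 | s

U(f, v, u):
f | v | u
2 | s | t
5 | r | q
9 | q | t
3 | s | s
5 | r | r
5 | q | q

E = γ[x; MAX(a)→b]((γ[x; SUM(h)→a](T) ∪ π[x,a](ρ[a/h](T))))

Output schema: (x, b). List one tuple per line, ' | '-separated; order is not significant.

Row counts bottom-up:
  T → 5
  γ[x; SUM(h)→a](T) → 2
  T → 5
  ρ[a/h](T) → 5
  π[x,a](ρ[a/h](T)) → 5
  (γ[x; SUM(h)→a](T) ∪ π[x,a](ρ[a/h](T))) → 7
  γ[x; MAX(a)→b]((γ[x; SUM(h)→a](T) ∪ π[x,a](ρ[a/h](T)))) → 2

== RESULT ==
x | b
s | 12
t | 1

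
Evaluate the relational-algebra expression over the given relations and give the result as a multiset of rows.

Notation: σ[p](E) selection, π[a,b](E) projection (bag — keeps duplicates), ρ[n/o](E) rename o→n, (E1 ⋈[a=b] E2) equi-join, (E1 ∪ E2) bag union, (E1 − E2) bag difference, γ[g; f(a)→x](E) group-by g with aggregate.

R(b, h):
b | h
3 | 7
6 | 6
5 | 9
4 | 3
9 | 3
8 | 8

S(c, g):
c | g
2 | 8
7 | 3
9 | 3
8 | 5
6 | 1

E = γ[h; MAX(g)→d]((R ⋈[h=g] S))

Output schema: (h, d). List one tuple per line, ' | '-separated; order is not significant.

Per-node cardinality:
  R → 6
  S → 5
  (R ⋈[h=g] S) → 5
  γ[h; MAX(g)→d]((R ⋈[h=g] S)) → 2

== RESULT ==
h | d
3 | 3
8 | 8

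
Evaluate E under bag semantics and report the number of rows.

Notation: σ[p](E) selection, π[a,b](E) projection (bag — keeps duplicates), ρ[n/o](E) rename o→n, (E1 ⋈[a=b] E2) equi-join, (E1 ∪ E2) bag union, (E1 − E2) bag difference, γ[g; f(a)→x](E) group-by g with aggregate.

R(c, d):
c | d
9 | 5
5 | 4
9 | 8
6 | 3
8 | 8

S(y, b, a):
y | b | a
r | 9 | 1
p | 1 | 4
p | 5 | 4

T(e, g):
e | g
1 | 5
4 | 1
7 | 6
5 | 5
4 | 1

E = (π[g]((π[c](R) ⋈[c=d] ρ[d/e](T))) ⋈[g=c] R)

Stepwise |·|:
  R → 5
  π[c](R) → 5
  T → 5
  ρ[d/e](T) → 5
  (π[c](R) ⋈[c=d] ρ[d/e](T)) → 1
  π[g]((π[c](R) ⋈[c=d] ρ[d/e](T))) → 1
  R → 5
  (π[g]((π[c](R) ⋈[c=d] ρ[d/e](T))) ⋈[g=c] R) → 1

|E| = 1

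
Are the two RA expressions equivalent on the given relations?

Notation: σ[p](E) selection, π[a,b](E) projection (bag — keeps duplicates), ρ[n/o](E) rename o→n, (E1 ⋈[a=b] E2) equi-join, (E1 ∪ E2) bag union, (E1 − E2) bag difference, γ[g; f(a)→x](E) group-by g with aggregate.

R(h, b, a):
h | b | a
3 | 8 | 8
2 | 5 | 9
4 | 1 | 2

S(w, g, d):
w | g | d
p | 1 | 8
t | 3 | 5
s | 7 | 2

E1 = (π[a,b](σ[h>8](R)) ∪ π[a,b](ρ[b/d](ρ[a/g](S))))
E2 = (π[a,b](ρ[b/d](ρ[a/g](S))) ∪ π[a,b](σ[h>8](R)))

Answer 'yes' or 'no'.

E1 subexpression sizes:
  R → 3
  σ[h>8](R) → 0
  π[a,b](σ[h>8](R)) → 0
  S → 3
  ρ[a/g](S) → 3
  ρ[b/d](ρ[a/g](S)) → 3
  π[a,b](ρ[b/d](ρ[a/g](S))) → 3
  (π[a,b](σ[h>8](R)) ∪ π[a,b](ρ[b/d](ρ[a/g](S)))) → 3
E2 subexpression sizes:
  S → 3
  ρ[a/g](S) → 3
  ρ[b/d](ρ[a/g](S)) → 3
  π[a,b](ρ[b/d](ρ[a/g](S))) → 3
  R → 3
  σ[h>8](R) → 0
  π[a,b](σ[h>8](R)) → 0
  (π[a,b](ρ[b/d](ρ[a/g](S))) ∪ π[a,b](σ[h>8](R))) → 3

E1 and E2 produce the same multiset:
a | b
1 | 8
3 | 5
7 | 2

yes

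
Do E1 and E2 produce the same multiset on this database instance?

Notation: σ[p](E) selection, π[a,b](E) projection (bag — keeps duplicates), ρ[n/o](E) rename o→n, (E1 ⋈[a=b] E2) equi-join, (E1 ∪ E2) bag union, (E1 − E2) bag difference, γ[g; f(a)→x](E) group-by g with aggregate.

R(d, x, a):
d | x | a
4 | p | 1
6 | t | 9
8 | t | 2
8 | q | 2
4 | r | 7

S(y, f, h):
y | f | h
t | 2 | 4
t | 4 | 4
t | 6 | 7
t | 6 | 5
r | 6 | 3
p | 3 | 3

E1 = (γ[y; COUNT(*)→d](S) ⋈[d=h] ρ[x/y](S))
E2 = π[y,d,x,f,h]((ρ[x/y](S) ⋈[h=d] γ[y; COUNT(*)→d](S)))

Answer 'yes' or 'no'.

E1 per-node cardinality:
  S → 6
  γ[y; COUNT(*)→d](S) → 3
  S → 6
  ρ[x/y](S) → 6
  (γ[y; COUNT(*)→d](S) ⋈[d=h] ρ[x/y](S)) → 2
E2 per-node cardinality:
  S → 6
  ρ[x/y](S) → 6
  S → 6
  γ[y; COUNT(*)→d](S) → 3
  (ρ[x/y](S) ⋈[h=d] γ[y; COUNT(*)→d](S)) → 2
  π[y,d,x,f,h]((ρ[x/y](S) ⋈[h=d] γ[y; COUNT(*)→d](S))) → 2

E1 and E2 produce the same multiset:
y | d | x | f | h
t | 4 | t | 2 | 4
t | 4 | t | 4 | 4

yes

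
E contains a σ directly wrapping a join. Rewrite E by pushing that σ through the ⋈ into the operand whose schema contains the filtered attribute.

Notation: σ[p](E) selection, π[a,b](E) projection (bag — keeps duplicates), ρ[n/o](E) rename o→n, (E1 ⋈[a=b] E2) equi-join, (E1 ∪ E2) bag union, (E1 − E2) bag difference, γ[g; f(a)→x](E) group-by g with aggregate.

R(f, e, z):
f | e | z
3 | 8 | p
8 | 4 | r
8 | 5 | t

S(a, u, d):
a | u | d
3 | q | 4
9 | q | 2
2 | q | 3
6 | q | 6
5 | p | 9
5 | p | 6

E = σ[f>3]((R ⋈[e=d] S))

σ filters on f, owned by the left side.
E' = (σ[f>3](R) ⋈[e=d] S)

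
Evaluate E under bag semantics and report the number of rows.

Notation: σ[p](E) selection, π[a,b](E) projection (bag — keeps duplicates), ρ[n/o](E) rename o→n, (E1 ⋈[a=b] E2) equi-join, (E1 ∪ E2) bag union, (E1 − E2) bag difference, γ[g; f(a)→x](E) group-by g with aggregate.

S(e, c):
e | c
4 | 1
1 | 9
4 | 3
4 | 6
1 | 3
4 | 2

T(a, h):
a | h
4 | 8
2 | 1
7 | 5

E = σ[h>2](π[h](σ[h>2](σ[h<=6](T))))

Subexpression sizes:
  T → 3
  σ[h<=6](T) → 2
  σ[h>2](σ[h<=6](T)) → 1
  π[h](σ[h>2](σ[h<=6](T))) → 1
  σ[h>2](π[h](σ[h>2](σ[h<=6](T)))) → 1

|E| = 1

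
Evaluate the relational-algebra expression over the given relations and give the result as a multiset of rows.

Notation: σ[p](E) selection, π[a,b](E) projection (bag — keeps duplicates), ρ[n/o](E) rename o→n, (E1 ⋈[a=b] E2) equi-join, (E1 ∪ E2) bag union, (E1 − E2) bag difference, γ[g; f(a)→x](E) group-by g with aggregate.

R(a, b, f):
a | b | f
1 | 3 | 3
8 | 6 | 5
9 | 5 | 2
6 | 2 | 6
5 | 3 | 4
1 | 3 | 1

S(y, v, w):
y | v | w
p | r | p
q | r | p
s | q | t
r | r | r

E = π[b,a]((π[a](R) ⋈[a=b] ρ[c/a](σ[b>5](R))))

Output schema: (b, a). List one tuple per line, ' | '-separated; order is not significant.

Row counts bottom-up:
  R → 6
  π[a](R) → 6
  R → 6
  σ[b>5](R) → 1
  ρ[c/a](σ[b>5](R)) → 1
  (π[a](R) ⋈[a=b] ρ[c/a](σ[b>5](R))) → 1
  π[b,a]((π[a](R) ⋈[a=b] ρ[c/a](σ[b>5](R)))) → 1

== RESULT ==
b | a
6 | 6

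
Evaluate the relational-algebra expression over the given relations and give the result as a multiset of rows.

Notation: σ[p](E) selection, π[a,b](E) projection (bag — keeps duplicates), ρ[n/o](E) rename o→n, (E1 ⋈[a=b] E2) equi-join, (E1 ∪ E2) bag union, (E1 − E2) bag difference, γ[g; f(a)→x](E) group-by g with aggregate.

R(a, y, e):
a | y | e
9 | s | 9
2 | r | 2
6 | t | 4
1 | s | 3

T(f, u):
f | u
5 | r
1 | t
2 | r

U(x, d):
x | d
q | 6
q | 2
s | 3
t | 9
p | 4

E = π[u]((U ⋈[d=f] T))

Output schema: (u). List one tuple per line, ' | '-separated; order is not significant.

Subexpression sizes:
  U → 5
  T → 3
  (U ⋈[d=f] T) → 1
  π[u]((U ⋈[d=f] T)) → 1

== RESULT ==
u
r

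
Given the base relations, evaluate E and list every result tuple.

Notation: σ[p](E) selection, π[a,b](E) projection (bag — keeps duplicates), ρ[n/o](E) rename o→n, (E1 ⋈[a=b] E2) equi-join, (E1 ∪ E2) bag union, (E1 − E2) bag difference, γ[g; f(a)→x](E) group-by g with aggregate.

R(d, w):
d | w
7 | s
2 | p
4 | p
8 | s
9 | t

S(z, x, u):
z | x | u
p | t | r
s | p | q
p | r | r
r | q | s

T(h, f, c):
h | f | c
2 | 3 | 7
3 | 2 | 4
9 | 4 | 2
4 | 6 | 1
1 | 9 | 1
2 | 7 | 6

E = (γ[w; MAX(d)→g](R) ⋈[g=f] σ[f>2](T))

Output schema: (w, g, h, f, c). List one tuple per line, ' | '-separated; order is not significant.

Row counts bottom-up:
  R → 5
  γ[w; MAX(d)→g](R) → 3
  T → 6
  σ[f>2](T) → 5
  (γ[w; MAX(d)→g](R) ⋈[g=f] σ[f>2](T)) → 2

== RESULT ==
w | g | h | f | c
p | 4 | 9 | 4 | 2
t | 9 | 1 | 9 | 1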